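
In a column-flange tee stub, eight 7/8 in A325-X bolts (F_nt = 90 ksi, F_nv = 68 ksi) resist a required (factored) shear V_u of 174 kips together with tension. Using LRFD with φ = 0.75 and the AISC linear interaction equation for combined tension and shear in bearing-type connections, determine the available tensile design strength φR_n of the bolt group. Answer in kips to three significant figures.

192 kips

A_b = π·0.875²/4 = 0.6013 in²; f_rv = 174 / (8 × 0.6013) = 36.17 ksi.
F'_nt = 1.3 F_nt − (F_nt / φF_nv) f_rv = 1.3·90 − (90/(0.75·68))·36.17 = 53.17 ksi, capped at F_nt → F'_nt = 53.17 ksi.
R_n = F'_nt · A_b · n = 53.17 × 0.6013 × 8 = 255.8 kips.
Design strength φR_n = 0.75 × 255.8 = 192 kips.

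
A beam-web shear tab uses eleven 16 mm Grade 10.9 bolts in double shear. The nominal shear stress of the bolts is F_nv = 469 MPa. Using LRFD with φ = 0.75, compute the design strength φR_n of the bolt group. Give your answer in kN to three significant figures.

A_b = π × 16² / 4 = 201.1 mm².
R_n = F_nv · A_b · n · n_s = 469 × 201.1 × 11 × 2 / 1000 = 2075 kN.
Design strength φR_n = 0.75 × 2075 = 1560 kN.

1560 kN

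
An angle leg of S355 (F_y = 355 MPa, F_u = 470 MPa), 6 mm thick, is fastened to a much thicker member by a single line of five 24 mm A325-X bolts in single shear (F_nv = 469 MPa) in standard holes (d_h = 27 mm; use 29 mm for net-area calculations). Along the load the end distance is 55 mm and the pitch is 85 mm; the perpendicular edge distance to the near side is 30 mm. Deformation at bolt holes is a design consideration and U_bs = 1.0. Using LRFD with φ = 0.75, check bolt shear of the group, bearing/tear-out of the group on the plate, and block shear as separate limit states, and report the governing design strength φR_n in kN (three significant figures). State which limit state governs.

368 kN (block shear governs)

Bolt shear: A_b = π·24²/4 = 452.4 mm²; R_n = 469 × 452.4 × 5 × 1 / 1000 = 1061 kN → 0.75 × 1061 = 796 kN.
Bearing: edge l_c = 41.5, r_n = 140.4 kN; interior l_c = 58, r_n = 162.4 kN; R_n = 140.4 + 4·162.4 = 790.2 kN → 593 kN.
Block shear: A_gv = 2370, A_nv = 1587, A_nt = 93 mm²; R_n = min(0.6F_uA_nv, 0.6F_yA_gv) + U_bs·F_u·A_nt = 491.2 kN → 368 kN.
Block shear governs: 368 kN.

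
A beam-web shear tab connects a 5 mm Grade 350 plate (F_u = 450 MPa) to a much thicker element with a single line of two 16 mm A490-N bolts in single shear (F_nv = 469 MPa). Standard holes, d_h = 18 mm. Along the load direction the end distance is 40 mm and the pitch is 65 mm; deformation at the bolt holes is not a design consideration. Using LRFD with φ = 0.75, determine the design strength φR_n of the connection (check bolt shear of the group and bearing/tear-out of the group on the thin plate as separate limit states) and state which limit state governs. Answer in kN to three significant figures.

Bolt shear: A_b = π·16²/4 = 201.1 mm²; R_n = 469 × 201.1 × 2 × 1 / 1000 = 188.6 kN → 0.75 × 188.6 = 141 kN.
Bearing (1.5 l_c t F_u ≤ 3.0 d t F_u): upper limit = 3.0·16·5·450 / 1000 = 108 kN.
  Edge l_c = 40 − 18/2 = 31 → r_n = 104.6 kN; interior l_c = 65 − 18 = 47 → r_n = 108 kN.
  R_n,bearing = 1·104.6 + 1·108 = 212.6 kN → 0.75 × 212.6 = 159 kN.
Bolt shear governs: 141 kN.

141 kN (bolt shear governs)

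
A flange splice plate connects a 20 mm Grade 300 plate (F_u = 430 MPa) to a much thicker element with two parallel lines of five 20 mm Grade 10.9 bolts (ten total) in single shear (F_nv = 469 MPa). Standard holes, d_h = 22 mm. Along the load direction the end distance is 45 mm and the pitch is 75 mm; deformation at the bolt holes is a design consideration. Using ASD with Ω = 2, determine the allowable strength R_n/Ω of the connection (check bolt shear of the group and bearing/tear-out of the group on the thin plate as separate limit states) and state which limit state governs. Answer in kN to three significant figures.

737 kN (bolt shear governs)

Bolt shear: A_b = π·20²/4 = 314.2 mm²; R_n = 469 × 314.2 × 10 × 1 / 1000 = 1473 kN → 1473 / 2 = 737 kN.
Bearing (1.2 l_c t F_u ≤ 2.4 d t F_u): upper limit = 2.4·20·20·430 / 1000 = 412.8 kN.
  Edge l_c = 45 − 22/2 = 34 → r_n = 350.9 kN; interior l_c = 75 − 22 = 53 → r_n = 412.8 kN.
  R_n,bearing = 2·350.9 + 8·412.8 = 4004 kN → 4004 / 2 = 2000 kN.
Bolt shear governs: 737 kN.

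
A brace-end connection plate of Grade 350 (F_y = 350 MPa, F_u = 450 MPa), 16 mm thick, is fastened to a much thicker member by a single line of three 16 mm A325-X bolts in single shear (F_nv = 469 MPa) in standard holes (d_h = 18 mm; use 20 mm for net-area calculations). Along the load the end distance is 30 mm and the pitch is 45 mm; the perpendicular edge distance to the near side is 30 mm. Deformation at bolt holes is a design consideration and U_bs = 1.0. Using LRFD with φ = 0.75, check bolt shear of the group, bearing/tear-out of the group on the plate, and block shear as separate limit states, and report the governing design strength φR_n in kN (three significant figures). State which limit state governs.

Bolt shear: A_b = π·16²/4 = 201.1 mm²; R_n = 469 × 201.1 × 3 × 1 / 1000 = 282.9 kN → 0.75 × 282.9 = 212 kN.
Bearing: edge l_c = 21, r_n = 181.4 kN; interior l_c = 27, r_n = 233.3 kN; R_n = 181.4 + 2·233.3 = 648 kN → 486 kN.
Block shear: A_gv = 1920, A_nv = 1120, A_nt = 320 mm²; R_n = min(0.6F_uA_nv, 0.6F_yA_gv) + U_bs·F_u·A_nt = 446.4 kN → 335 kN.
Bolt shear governs: 212 kN.

212 kN (bolt shear governs)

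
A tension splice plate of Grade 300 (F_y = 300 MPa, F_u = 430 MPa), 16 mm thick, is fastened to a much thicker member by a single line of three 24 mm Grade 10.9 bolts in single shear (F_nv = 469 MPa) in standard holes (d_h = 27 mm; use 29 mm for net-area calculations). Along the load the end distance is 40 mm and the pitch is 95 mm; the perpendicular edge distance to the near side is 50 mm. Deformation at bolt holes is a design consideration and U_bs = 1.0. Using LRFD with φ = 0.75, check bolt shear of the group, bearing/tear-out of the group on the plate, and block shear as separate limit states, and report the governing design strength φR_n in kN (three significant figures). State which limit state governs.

Bolt shear: A_b = π·24²/4 = 452.4 mm²; R_n = 469 × 452.4 × 3 × 1 / 1000 = 636.5 kN → 0.75 × 636.5 = 477 kN.
Bearing: edge l_c = 26.5, r_n = 218.8 kN; interior l_c = 68, r_n = 396.3 kN; R_n = 218.8 + 2·396.3 = 1011 kN → 759 kN.
Block shear: A_gv = 3680, A_nv = 2520, A_nt = 568 mm²; R_n = min(0.6F_uA_nv, 0.6F_yA_gv) + U_bs·F_u·A_nt = 894.4 kN → 671 kN.
Bolt shear governs: 477 kN.

477 kN (bolt shear governs)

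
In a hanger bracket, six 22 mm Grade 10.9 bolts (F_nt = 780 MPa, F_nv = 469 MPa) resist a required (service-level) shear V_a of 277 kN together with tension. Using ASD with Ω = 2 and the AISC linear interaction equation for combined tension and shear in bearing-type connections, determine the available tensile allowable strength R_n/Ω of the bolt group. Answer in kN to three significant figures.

696 kN

A_b = π·22²/4 = 380.1 mm²; f_rv = 277 × 1000 / (6 × 380.1) = 121.4 MPa.
F'_nt = 1.3 F_nt − (Ω F_nt / F_nv) f_rv = 1.3·780 − (2·780/469)·121.4 = 610 MPa, capped at F_nt → F'_nt = 610 MPa.
R_n = F'_nt · A_b · n = 610 × 380.1 × 6 / 1000 = 1391 kN.
Allowable strength R_n/Ω = 1391 / 2 = 696 kN.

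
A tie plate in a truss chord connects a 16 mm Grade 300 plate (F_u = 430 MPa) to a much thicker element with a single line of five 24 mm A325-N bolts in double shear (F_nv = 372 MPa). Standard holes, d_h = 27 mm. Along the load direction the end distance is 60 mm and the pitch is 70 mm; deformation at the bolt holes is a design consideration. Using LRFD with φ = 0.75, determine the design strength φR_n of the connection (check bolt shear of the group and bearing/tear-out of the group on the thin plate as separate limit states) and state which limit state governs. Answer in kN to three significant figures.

1260 kN (bolt shear governs)

Bolt shear: A_b = π·24²/4 = 452.4 mm²; R_n = 372 × 452.4 × 5 × 2 / 1000 = 1683 kN → 0.75 × 1683 = 1260 kN.
Bearing (1.2 l_c t F_u ≤ 2.4 d t F_u): upper limit = 2.4·24·16·430 / 1000 = 396.3 kN.
  Edge l_c = 60 − 27/2 = 46.5 → r_n = 383.9 kN; interior l_c = 70 − 27 = 43 → r_n = 355 kN.
  R_n,bearing = 1·383.9 + 4·355 = 1804 kN → 0.75 × 1804 = 1350 kN.
Bolt shear governs: 1260 kN.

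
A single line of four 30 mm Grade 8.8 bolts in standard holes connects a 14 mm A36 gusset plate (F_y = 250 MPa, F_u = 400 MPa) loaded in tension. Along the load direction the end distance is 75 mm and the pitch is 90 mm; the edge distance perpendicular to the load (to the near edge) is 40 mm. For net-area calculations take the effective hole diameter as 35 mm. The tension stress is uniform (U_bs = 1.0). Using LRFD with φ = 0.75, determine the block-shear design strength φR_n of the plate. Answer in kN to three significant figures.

638 kN

Shear plane L_v = 75 + 3·90 = 345 mm; A_gv = 345 × 14 = 4830 mm².
A_nv = (345 − 3.5·35) × 14 = 3115 mm².
A_nt = (40 − 0.5·35) × 14 = 315 mm².
0.6 F_u A_nv = 747.6 kN; 0.6 F_y A_gv = 724.5 kN → shear yielding governs the shear term.
R_n = 724.5 + 1.0 × 400 × 315 / 1000 = 850.5 kN.
Design strength φR_n = 0.75 × 850.5 = 638 kN.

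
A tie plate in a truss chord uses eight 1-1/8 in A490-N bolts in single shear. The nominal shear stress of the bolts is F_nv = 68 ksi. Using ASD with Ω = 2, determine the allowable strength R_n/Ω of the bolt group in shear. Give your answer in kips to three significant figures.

270 kips

A_b = π × 1.125² / 4 = 0.994 in².
R_n = F_nv · A_b · n · n_s = 68 × 0.994 × 8 × 1 = 540.7 kips.
Allowable strength R_n/Ω = 540.7 / 2 = 270 kips.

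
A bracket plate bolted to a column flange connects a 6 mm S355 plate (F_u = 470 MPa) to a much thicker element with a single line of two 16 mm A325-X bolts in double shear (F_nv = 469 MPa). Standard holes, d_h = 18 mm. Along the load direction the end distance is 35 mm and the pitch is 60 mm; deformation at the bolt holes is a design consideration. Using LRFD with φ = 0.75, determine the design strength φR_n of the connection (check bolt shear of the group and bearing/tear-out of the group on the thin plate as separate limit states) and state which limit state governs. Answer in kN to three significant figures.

Bolt shear: A_b = π·16²/4 = 201.1 mm²; R_n = 469 × 201.1 × 2 × 2 / 1000 = 377.2 kN → 0.75 × 377.2 = 283 kN.
Bearing (1.2 l_c t F_u ≤ 2.4 d t F_u): upper limit = 2.4·16·6·470 / 1000 = 108.3 kN.
  Edge l_c = 35 − 18/2 = 26 → r_n = 87.98 kN; interior l_c = 60 − 18 = 42 → r_n = 108.3 kN.
  R_n,bearing = 1·87.98 + 1·108.3 = 196.3 kN → 0.75 × 196.3 = 147 kN.
Bearing governs: 147 kN.

147 kN (bearing governs)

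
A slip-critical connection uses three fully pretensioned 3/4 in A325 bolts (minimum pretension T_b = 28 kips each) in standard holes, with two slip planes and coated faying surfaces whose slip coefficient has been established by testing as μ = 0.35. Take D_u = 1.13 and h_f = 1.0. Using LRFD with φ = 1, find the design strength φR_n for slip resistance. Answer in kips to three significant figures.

66.4 kips

R_n = μ · D_u · h_f · T_b · n_s · n_b = 0.35 × 1.13 × 1.0 × 28 × 2 × 3 = 66.44 kips.
Design strength φR_n = 1 × 66.44 = 66.4 kips.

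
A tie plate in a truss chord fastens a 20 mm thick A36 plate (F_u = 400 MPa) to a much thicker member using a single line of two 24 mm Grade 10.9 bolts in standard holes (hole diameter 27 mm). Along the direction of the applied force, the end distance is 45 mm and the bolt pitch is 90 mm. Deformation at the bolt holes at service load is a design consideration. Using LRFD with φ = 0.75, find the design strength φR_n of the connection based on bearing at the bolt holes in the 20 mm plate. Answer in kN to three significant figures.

572 kN

Per bolt r_n = 1.2 l_c t F_u ≤ 2.4 d t F_u; upper limit = 2.4 × 24 × 20 × 400 / 1000 = 460.8 kN.
Edge bolt: l_c = 45 − 27/2 = 31.5 mm → 1.2 × 31.5 × 20 × 400 / 1000 = 302.4 → r_n = 302.4 kN.
Interior bolts: l_c = 90 − 27 = 63 mm → 1.2 × 63 × 20 × 400 / 1000 = 604.8 → r_n = 460.8 kN.
R_n = 1 × 302.4 + 1 × 460.8 = 763.2 kN.
Design strength φR_n = 0.75 × 763.2 = 572 kN.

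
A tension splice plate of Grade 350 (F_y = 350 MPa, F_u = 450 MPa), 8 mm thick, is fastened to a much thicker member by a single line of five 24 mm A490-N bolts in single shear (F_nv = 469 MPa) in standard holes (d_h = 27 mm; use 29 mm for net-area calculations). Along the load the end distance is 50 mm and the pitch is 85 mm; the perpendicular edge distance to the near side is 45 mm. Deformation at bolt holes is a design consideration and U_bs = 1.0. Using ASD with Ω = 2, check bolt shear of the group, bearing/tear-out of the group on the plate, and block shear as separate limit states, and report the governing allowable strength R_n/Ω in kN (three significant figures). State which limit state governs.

Bolt shear: A_b = π·24²/4 = 452.4 mm²; R_n = 469 × 452.4 × 5 × 1 / 1000 = 1061 kN → 1061 / 2 = 530 kN.
Bearing: edge l_c = 36.5, r_n = 157.7 kN; interior l_c = 58, r_n = 207.4 kN; R_n = 157.7 + 4·207.4 = 987.1 kN → 494 kN.
Block shear: A_gv = 3120, A_nv = 2076, A_nt = 244 mm²; R_n = min(0.6F_uA_nv, 0.6F_yA_gv) + U_bs·F_u·A_nt = 670.3 kN → 335 kN.
Block shear governs: 335 kN.

335 kN (block shear governs)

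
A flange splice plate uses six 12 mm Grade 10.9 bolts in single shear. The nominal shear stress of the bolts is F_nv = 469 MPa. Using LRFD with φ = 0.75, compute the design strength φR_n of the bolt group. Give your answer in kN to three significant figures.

A_b = π × 12² / 4 = 113.1 mm².
R_n = F_nv · A_b · n · n_s = 469 × 113.1 × 6 × 1 / 1000 = 318.3 kN.
Design strength φR_n = 0.75 × 318.3 = 239 kN.

239 kN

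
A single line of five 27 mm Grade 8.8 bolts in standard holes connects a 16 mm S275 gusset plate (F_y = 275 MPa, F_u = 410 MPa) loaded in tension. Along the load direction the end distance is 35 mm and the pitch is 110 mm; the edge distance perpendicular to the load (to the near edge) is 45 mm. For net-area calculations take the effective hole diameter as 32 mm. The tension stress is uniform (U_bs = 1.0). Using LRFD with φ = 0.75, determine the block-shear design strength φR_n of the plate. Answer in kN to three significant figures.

Shear plane L_v = 35 + 4·110 = 475 mm; A_gv = 475 × 16 = 7600 mm².
A_nv = (475 − 4.5·32) × 16 = 5296 mm².
A_nt = (45 − 0.5·32) × 16 = 464 mm².
0.6 F_u A_nv = 1303 kN; 0.6 F_y A_gv = 1254 kN → shear yielding governs the shear term.
R_n = 1254 + 1.0 × 410 × 464 / 1000 = 1444 kN.
Design strength φR_n = 0.75 × 1444 = 1080 kN.

1080 kN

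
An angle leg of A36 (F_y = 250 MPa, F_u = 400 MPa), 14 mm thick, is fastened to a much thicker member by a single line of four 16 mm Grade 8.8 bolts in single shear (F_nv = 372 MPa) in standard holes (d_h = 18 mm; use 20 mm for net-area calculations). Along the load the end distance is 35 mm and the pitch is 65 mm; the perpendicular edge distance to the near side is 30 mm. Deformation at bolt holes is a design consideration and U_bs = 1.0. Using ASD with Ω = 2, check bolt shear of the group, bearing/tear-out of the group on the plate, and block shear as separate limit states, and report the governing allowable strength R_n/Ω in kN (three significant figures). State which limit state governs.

150 kN (bolt shear governs)

Bolt shear: A_b = π·16²/4 = 201.1 mm²; R_n = 372 × 201.1 × 4 × 1 / 1000 = 299.2 kN → 299.2 / 2 = 150 kN.
Bearing: edge l_c = 26, r_n = 174.7 kN; interior l_c = 47, r_n = 215 kN; R_n = 174.7 + 3·215 = 819.8 kN → 410 kN.
Block shear: A_gv = 3220, A_nv = 2240, A_nt = 280 mm²; R_n = min(0.6F_uA_nv, 0.6F_yA_gv) + U_bs·F_u·A_nt = 595 kN → 298 kN.
Bolt shear governs: 150 kN.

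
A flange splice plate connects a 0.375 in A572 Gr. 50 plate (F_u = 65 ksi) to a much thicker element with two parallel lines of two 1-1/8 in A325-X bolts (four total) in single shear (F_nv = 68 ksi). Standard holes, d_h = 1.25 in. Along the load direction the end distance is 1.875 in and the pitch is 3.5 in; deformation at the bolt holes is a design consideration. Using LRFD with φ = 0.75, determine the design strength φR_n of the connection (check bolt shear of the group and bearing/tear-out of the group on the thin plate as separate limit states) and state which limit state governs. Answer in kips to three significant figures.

Bolt shear: A_b = π·1.125²/4 = 0.994 in²; R_n = 68 × 0.994 × 4 × 1 = 270.4 kips → 0.75 × 270.4 = 203 kips.
Bearing (1.2 l_c t F_u ≤ 2.4 d t F_u): upper limit = 2.4·1.125·0.375·65 = 65.81 kips.
  Edge l_c = 1.875 − 1.25/2 = 1.25 → r_n = 36.56 kips; interior l_c = 3.5 − 1.25 = 2.25 → r_n = 65.81 kips.
  R_n,bearing = 2·36.56 + 2·65.81 = 204.8 kips → 0.75 × 204.8 = 154 kips.
Bearing governs: 154 kips.

154 kips (bearing governs)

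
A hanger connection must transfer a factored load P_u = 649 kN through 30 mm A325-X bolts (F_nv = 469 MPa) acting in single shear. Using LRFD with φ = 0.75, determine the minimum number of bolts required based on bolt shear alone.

3 bolts

A_b = π·30²/4 = 706.9 mm².
Per-bolt design strength φR_n = 0.75 × 469 × 706.9 × 1 / 1000 = 248.6 kN.
n ≥ 649 / 248.6 = 2.61 → use 3 bolts.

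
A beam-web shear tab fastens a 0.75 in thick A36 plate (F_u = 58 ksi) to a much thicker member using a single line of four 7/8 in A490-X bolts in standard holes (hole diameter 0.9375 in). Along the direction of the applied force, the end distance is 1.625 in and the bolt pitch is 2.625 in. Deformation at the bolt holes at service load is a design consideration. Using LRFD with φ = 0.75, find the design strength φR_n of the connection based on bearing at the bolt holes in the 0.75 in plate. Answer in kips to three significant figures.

243 kips

Per bolt r_n = 1.2 l_c t F_u ≤ 2.4 d t F_u; upper limit = 2.4 × 0.875 × 0.75 × 58 = 91.35 kips.
Edge bolt: l_c = 1.625 − 0.9375/2 = 1.156 in → 1.2 × 1.156 × 0.75 × 58 = 60.36 → r_n = 60.36 kips.
Interior bolts: l_c = 2.625 − 0.9375 = 1.688 in → 1.2 × 1.688 × 0.75 × 58 = 88.09 → r_n = 88.09 kips.
R_n = 1 × 60.36 + 3 × 88.09 = 324.6 kips.
Design strength φR_n = 0.75 × 324.6 = 243 kips.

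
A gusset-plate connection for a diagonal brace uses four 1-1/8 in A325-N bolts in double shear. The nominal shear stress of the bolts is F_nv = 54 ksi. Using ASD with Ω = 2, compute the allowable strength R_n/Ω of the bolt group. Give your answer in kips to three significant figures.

A_b = π × 1.125² / 4 = 0.994 in².
R_n = F_nv · A_b · n · n_s = 54 × 0.994 × 4 × 2 = 429.4 kips.
Allowable strength R_n/Ω = 429.4 / 2 = 215 kips.

215 kips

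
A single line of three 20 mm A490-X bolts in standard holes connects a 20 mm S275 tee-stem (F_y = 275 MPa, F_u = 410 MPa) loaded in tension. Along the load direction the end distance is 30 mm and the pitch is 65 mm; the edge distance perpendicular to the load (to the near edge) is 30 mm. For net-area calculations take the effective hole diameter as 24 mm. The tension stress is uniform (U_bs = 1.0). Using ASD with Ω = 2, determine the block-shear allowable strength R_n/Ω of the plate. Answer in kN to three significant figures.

320 kN

Shear plane L_v = 30 + 2·65 = 160 mm; A_gv = 160 × 20 = 3200 mm².
A_nv = (160 − 2.5·24) × 20 = 2000 mm².
A_nt = (30 − 0.5·24) × 20 = 360 mm².
0.6 F_u A_nv = 492 kN; 0.6 F_y A_gv = 528 kN → shear rupture governs the shear term.
R_n = 492 + 1.0 × 410 × 360 / 1000 = 639.6 kN.
Allowable strength R_n/Ω = 639.6 / 2 = 320 kN.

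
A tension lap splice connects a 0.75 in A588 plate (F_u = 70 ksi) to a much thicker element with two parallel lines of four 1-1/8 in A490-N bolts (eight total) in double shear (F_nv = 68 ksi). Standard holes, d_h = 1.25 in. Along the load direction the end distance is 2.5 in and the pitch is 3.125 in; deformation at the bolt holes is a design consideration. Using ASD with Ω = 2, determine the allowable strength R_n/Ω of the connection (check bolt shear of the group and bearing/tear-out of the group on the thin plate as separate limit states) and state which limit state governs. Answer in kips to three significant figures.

Bolt shear: A_b = π·1.125²/4 = 0.994 in²; R_n = 68 × 0.994 × 8 × 2 = 1081 kips → 1081 / 2 = 541 kips.
Bearing (1.2 l_c t F_u ≤ 2.4 d t F_u): upper limit = 2.4·1.125·0.75·70 = 141.8 kips.
  Edge l_c = 2.5 − 1.25/2 = 1.875 → r_n = 118.1 kips; interior l_c = 3.125 − 1.25 = 1.875 → r_n = 118.1 kips.
  R_n,bearing = 2·118.1 + 6·118.1 = 945 kips → 945 / 2 = 472 kips.
Bearing governs: 472 kips.

472 kips (bearing governs)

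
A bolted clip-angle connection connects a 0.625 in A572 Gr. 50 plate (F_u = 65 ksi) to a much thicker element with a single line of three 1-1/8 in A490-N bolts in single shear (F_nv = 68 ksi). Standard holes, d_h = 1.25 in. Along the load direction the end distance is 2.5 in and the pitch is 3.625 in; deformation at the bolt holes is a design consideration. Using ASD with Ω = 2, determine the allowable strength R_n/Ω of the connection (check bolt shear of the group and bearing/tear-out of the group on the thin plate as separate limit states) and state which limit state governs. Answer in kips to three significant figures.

101 kips (bolt shear governs)

Bolt shear: A_b = π·1.125²/4 = 0.994 in²; R_n = 68 × 0.994 × 3 × 1 = 202.8 kips → 202.8 / 2 = 101 kips.
Bearing (1.2 l_c t F_u ≤ 2.4 d t F_u): upper limit = 2.4·1.125·0.625·65 = 109.7 kips.
  Edge l_c = 2.5 − 1.25/2 = 1.875 → r_n = 91.41 kips; interior l_c = 3.625 − 1.25 = 2.375 → r_n = 109.7 kips.
  R_n,bearing = 1·91.41 + 2·109.7 = 310.8 kips → 310.8 / 2 = 155 kips.
Bolt shear governs: 101 kips.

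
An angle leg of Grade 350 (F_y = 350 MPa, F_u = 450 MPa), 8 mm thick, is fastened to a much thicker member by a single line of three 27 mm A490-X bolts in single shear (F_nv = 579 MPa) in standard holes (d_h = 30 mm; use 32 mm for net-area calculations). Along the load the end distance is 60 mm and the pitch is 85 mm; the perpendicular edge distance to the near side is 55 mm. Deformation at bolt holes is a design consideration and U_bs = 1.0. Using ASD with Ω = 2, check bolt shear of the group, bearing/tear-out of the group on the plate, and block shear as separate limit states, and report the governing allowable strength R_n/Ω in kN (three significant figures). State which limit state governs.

Bolt shear: A_b = π·27²/4 = 572.6 mm²; R_n = 579 × 572.6 × 3 × 1 / 1000 = 994.5 kN → 994.5 / 2 = 497 kN.
Bearing: edge l_c = 45, r_n = 194.4 kN; interior l_c = 55, r_n = 233.3 kN; R_n = 194.4 + 2·233.3 = 661 kN → 330 kN.
Block shear: A_gv = 1840, A_nv = 1200, A_nt = 312 mm²; R_n = min(0.6F_uA_nv, 0.6F_yA_gv) + U_bs·F_u·A_nt = 464.4 kN → 232 kN.
Block shear governs: 232 kN.

232 kN (block shear governs)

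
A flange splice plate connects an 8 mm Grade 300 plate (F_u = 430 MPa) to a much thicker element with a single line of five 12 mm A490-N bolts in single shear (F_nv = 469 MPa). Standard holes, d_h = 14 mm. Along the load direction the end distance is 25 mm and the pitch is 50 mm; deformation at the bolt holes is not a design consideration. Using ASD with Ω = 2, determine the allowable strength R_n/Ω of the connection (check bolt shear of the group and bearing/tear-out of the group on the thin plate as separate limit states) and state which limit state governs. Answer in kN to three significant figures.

133 kN (bolt shear governs)

Bolt shear: A_b = π·12²/4 = 113.1 mm²; R_n = 469 × 113.1 × 5 × 1 / 1000 = 265.2 kN → 265.2 / 2 = 133 kN.
Bearing (1.5 l_c t F_u ≤ 3.0 d t F_u): upper limit = 3.0·12·8·430 / 1000 = 123.8 kN.
  Edge l_c = 25 − 14/2 = 18 → r_n = 92.88 kN; interior l_c = 50 − 14 = 36 → r_n = 123.8 kN.
  R_n,bearing = 1·92.88 + 4·123.8 = 588.2 kN → 588.2 / 2 = 294 kN.
Bolt shear governs: 133 kN.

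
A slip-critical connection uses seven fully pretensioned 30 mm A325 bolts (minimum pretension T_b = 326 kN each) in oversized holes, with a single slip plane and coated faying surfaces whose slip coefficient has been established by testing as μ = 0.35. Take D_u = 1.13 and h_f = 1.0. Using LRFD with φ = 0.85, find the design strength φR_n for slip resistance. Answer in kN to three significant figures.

R_n = μ · D_u · h_f · T_b · n_s · n_b = 0.35 × 1.13 × 1.0 × 326 × 1 × 7 = 902.5 kN.
Design strength φR_n = 0.85 × 902.5 = 767 kN.

767 kN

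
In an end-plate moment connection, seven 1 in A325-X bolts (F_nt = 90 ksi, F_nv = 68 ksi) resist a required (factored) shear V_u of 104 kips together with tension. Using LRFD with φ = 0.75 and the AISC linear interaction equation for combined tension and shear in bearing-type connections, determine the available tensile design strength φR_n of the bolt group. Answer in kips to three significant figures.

A_b = π·1²/4 = 0.7854 in²; f_rv = 104 / (7 × 0.7854) = 18.92 ksi.
F'_nt = 1.3 F_nt − (F_nt / φF_nv) f_rv = 1.3·90 − (90/(0.75·68))·18.92 = 83.62 ksi, capped at F_nt → F'_nt = 83.62 ksi.
R_n = F'_nt · A_b · n = 83.62 × 0.7854 × 7 = 459.7 kips.
Design strength φR_n = 0.75 × 459.7 = 345 kips.

345 kips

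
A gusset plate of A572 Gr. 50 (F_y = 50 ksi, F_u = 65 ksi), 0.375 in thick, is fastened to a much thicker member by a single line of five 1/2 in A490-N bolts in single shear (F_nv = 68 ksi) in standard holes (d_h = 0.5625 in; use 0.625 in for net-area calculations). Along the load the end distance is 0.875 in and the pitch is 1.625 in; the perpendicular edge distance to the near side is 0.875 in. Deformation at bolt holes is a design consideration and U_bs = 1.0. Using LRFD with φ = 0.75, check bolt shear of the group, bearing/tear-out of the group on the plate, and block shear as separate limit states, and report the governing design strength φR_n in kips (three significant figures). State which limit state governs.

Bolt shear: A_b = π·0.5²/4 = 0.1963 in²; R_n = 68 × 0.1963 × 5 × 1 = 66.76 kips → 0.75 × 66.76 = 50.1 kips.
Bearing: edge l_c = 0.5938, r_n = 17.37 kips; interior l_c = 1.062, r_n = 29.25 kips; R_n = 17.37 + 4·29.25 = 134.4 kips → 101 kips.
Block shear: A_gv = 2.766, A_nv = 1.711, A_nt = 0.2109 in²; R_n = min(0.6F_uA_nv, 0.6F_yA_gv) + U_bs·F_u·A_nt = 80.44 kips → 60.3 kips.
Bolt shear governs: 50.1 kips.

50.1 kips (bolt shear governs)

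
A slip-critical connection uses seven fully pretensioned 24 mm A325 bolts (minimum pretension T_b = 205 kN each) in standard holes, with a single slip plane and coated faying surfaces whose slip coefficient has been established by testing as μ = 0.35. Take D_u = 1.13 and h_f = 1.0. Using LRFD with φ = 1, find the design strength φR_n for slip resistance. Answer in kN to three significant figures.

568 kN

R_n = μ · D_u · h_f · T_b · n_s · n_b = 0.35 × 1.13 × 1.0 × 205 × 1 × 7 = 567.5 kN.
Design strength φR_n = 1 × 567.5 = 568 kN.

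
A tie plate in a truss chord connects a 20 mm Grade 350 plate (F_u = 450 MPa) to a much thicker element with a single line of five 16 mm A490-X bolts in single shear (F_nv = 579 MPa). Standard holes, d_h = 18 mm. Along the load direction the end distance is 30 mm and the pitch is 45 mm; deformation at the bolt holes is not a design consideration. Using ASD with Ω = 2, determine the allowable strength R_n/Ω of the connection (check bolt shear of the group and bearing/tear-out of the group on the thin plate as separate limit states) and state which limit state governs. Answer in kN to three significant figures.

291 kN (bolt shear governs)

Bolt shear: A_b = π·16²/4 = 201.1 mm²; R_n = 579 × 201.1 × 5 × 1 / 1000 = 582.1 kN → 582.1 / 2 = 291 kN.
Bearing (1.5 l_c t F_u ≤ 3.0 d t F_u): upper limit = 3.0·16·20·450 / 1000 = 432 kN.
  Edge l_c = 30 − 18/2 = 21 → r_n = 283.5 kN; interior l_c = 45 − 18 = 27 → r_n = 364.5 kN.
  R_n,bearing = 1·283.5 + 4·364.5 = 1742 kN → 1742 / 2 = 871 kN.
Bolt shear governs: 291 kN.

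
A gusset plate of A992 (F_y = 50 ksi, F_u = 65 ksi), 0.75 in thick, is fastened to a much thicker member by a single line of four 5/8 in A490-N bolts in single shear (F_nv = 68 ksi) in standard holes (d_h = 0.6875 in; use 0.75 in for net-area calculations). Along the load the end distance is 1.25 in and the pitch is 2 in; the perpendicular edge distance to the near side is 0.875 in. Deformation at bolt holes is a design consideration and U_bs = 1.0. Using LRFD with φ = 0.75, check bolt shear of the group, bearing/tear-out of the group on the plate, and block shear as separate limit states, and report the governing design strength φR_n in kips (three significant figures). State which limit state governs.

Bolt shear: A_b = π·0.625²/4 = 0.3068 in²; R_n = 68 × 0.3068 × 4 × 1 = 83.45 kips → 0.75 × 83.45 = 62.6 kips.
Bearing: edge l_c = 0.9062, r_n = 53.02 kips; interior l_c = 1.312, r_n = 73.12 kips; R_n = 53.02 + 3·73.12 = 272.4 kips → 204 kips.
Block shear: A_gv = 5.438, A_nv = 3.469, A_nt = 0.375 in²; R_n = min(0.6F_uA_nv, 0.6F_yA_gv) + U_bs·F_u·A_nt = 159.7 kips → 120 kips.
Bolt shear governs: 62.6 kips.

62.6 kips (bolt shear governs)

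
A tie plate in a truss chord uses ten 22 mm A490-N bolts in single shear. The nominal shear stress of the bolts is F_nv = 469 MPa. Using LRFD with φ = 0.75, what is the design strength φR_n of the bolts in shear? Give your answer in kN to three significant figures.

A_b = π × 22² / 4 = 380.1 mm².
R_n = F_nv · A_b · n · n_s = 469 × 380.1 × 10 × 1 / 1000 = 1783 kN.
Design strength φR_n = 0.75 × 1783 = 1340 kN.

1340 kN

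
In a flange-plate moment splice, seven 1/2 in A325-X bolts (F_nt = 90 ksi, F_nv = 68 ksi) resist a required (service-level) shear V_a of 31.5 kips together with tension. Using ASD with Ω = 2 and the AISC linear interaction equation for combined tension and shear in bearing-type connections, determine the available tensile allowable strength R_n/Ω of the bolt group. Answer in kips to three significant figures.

A_b = π·0.5²/4 = 0.1963 in²; f_rv = 31.5 / (7 × 0.1963) = 22.92 ksi.
F'_nt = 1.3 F_nt − (Ω F_nt / F_nv) f_rv = 1.3·90 − (2·90/68)·22.92 = 56.33 ksi, capped at F_nt → F'_nt = 56.33 ksi.
R_n = F'_nt · A_b · n = 56.33 × 0.1963 × 7 = 77.43 kips.
Allowable strength R_n/Ω = 77.43 / 2 = 38.7 kips.

38.7 kips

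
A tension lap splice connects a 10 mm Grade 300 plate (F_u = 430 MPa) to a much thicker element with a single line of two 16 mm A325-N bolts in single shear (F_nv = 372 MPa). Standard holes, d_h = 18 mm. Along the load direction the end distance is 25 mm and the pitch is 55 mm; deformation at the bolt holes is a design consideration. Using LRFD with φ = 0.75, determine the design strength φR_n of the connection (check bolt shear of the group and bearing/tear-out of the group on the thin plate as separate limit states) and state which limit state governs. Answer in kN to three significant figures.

Bolt shear: A_b = π·16²/4 = 201.1 mm²; R_n = 372 × 201.1 × 2 × 1 / 1000 = 149.6 kN → 0.75 × 149.6 = 112 kN.
Bearing (1.2 l_c t F_u ≤ 2.4 d t F_u): upper limit = 2.4·16·10·430 / 1000 = 165.1 kN.
  Edge l_c = 25 − 18/2 = 16 → r_n = 82.56 kN; interior l_c = 55 − 18 = 37 → r_n = 165.1 kN.
  R_n,bearing = 1·82.56 + 1·165.1 = 247.7 kN → 0.75 × 247.7 = 186 kN.
Bolt shear governs: 112 kN.

112 kN (bolt shear governs)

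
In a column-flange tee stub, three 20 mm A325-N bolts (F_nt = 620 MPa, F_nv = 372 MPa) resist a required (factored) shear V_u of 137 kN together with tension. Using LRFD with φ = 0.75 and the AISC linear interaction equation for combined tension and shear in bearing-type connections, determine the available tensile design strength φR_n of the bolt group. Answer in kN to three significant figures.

A_b = π·20²/4 = 314.2 mm²; f_rv = 137 × 1000 / (3 × 314.2) = 145.4 MPa.
F'_nt = 1.3 F_nt − (F_nt / φF_nv) f_rv = 1.3·620 − (620/(0.75·372))·145.4 = 483 MPa, capped at F_nt → F'_nt = 483 MPa.
R_n = F'_nt · A_b · n = 483 × 314.2 × 3 / 1000 = 455.2 kN.
Design strength φR_n = 0.75 × 455.2 = 341 kN.

341 kN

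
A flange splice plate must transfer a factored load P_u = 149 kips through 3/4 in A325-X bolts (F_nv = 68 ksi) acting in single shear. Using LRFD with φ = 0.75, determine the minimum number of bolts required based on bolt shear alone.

7 bolts

A_b = π·0.75²/4 = 0.4418 in².
Per-bolt design strength φR_n = 0.75 × 68 × 0.4418 × 1 = 22.53 kips.
n ≥ 149 / 22.53 = 6.613 → use 7 bolts.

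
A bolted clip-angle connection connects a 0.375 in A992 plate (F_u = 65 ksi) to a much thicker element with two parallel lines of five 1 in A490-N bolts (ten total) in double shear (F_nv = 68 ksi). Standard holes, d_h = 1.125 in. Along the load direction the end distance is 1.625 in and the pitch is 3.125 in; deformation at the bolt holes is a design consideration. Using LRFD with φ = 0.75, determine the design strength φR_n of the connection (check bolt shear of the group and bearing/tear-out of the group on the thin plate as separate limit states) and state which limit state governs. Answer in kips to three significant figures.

Bolt shear: A_b = π·1²/4 = 0.7854 in²; R_n = 68 × 0.7854 × 10 × 2 = 1068 kips → 0.75 × 1068 = 801 kips.
Bearing (1.2 l_c t F_u ≤ 2.4 d t F_u): upper limit = 2.4·1·0.375·65 = 58.5 kips.
  Edge l_c = 1.625 − 1.125/2 = 1.062 → r_n = 31.08 kips; interior l_c = 3.125 − 1.125 = 2 → r_n = 58.5 kips.
  R_n,bearing = 2·31.08 + 8·58.5 = 530.2 kips → 0.75 × 530.2 = 398 kips.
Bearing governs: 398 kips.

398 kips (bearing governs)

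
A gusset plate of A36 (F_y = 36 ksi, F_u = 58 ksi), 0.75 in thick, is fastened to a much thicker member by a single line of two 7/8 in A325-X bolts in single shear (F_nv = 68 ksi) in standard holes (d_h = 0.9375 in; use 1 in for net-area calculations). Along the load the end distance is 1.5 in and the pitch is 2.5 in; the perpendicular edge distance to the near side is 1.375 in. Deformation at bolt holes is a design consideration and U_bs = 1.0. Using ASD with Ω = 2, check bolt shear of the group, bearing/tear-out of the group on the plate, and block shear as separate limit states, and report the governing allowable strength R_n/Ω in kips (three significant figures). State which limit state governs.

Bolt shear: A_b = π·0.875²/4 = 0.6013 in²; R_n = 68 × 0.6013 × 2 × 1 = 81.78 kips → 81.78 / 2 = 40.9 kips.
Bearing: edge l_c = 1.031, r_n = 53.83 kips; interior l_c = 1.562, r_n = 81.56 kips; R_n = 53.83 + 1·81.56 = 135.4 kips → 67.7 kips.
Block shear: A_gv = 3, A_nv = 1.875, A_nt = 0.6562 in²; R_n = min(0.6F_uA_nv, 0.6F_yA_gv) + U_bs·F_u·A_nt = 102.9 kips → 51.4 kips.
Bolt shear governs: 40.9 kips.

40.9 kips (bolt shear governs)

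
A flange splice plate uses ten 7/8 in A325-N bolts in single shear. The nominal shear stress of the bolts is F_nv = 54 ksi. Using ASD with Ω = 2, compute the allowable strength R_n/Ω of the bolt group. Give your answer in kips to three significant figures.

162 kips

A_b = π × 0.875² / 4 = 0.6013 in².
R_n = F_nv · A_b · n · n_s = 54 × 0.6013 × 10 × 1 = 324.7 kips.
Allowable strength R_n/Ω = 324.7 / 2 = 162 kips.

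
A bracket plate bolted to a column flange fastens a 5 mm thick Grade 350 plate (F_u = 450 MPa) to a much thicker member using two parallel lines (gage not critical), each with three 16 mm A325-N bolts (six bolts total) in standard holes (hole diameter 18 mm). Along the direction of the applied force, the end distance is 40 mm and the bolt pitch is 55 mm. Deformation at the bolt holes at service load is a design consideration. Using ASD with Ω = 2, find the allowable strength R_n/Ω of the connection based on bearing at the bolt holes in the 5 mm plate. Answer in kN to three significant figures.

256 kN

Per bolt r_n = 1.2 l_c t F_u ≤ 2.4 d t F_u; upper limit = 2.4 × 16 × 5 × 450 / 1000 = 86.4 kN.
Edge bolt: l_c = 40 − 18/2 = 31 mm → 1.2 × 31 × 5 × 450 / 1000 = 83.7 → r_n = 83.7 kN.
Interior bolts: l_c = 55 − 18 = 37 mm → 1.2 × 37 × 5 × 450 / 1000 = 99.9 → r_n = 86.4 kN.
R_n = 2 × 83.7 + 4 × 86.4 = 513 kN.
Allowable strength R_n/Ω = 513 / 2 = 256 kN.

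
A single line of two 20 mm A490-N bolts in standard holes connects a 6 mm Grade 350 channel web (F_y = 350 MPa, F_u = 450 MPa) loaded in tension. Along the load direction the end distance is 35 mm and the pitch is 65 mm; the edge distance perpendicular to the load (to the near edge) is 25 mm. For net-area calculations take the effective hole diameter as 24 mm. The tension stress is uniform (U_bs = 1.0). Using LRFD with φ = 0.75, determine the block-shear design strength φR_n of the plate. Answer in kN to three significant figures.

104 kN

Shear plane L_v = 35 + 1·65 = 100 mm; A_gv = 100 × 6 = 600 mm².
A_nv = (100 − 1.5·24) × 6 = 384 mm².
A_nt = (25 − 0.5·24) × 6 = 78 mm².
0.6 F_u A_nv = 103.7 kN; 0.6 F_y A_gv = 126 kN → shear rupture governs the shear term.
R_n = 103.7 + 1.0 × 450 × 78 / 1000 = 138.8 kN.
Design strength φR_n = 0.75 × 138.8 = 104 kN.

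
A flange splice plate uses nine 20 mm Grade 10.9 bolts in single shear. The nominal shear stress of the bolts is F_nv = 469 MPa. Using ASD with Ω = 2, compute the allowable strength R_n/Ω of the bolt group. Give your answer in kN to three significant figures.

A_b = π × 20² / 4 = 314.2 mm².
R_n = F_nv · A_b · n · n_s = 469 × 314.2 × 9 × 1 / 1000 = 1326 kN.
Allowable strength R_n/Ω = 1326 / 2 = 663 kN.

663 kN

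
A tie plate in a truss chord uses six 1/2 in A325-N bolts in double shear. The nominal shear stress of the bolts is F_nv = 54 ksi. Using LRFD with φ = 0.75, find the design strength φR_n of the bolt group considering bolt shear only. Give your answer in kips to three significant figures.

A_b = π × 0.5² / 4 = 0.1963 in².
R_n = F_nv · A_b · n · n_s = 54 × 0.1963 × 6 × 2 = 127.2 kips.
Design strength φR_n = 0.75 × 127.2 = 95.4 kips.

95.4 kips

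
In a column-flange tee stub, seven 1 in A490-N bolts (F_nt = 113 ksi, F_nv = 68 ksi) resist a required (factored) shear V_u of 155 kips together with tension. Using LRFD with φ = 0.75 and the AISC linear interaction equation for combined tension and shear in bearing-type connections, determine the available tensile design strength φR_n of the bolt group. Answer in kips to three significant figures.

348 kips

A_b = π·1²/4 = 0.7854 in²; f_rv = 155 / (7 × 0.7854) = 28.19 ksi.
F'_nt = 1.3 F_nt − (F_nt / φF_nv) f_rv = 1.3·113 − (113/(0.75·68))·28.19 = 84.43 ksi, capped at F_nt → F'_nt = 84.43 ksi.
R_n = F'_nt · A_b · n = 84.43 × 0.7854 × 7 = 464.2 kips.
Design strength φR_n = 0.75 × 464.2 = 348 kips.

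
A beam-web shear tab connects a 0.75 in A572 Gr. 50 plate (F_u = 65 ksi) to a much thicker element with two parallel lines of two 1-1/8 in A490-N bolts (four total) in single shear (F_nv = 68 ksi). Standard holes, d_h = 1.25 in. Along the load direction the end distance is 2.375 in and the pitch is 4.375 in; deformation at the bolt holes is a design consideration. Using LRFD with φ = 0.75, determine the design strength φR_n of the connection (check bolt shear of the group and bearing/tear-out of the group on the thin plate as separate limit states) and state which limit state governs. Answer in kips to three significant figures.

Bolt shear: A_b = π·1.125²/4 = 0.994 in²; R_n = 68 × 0.994 × 4 × 1 = 270.4 kips → 0.75 × 270.4 = 203 kips.
Bearing (1.2 l_c t F_u ≤ 2.4 d t F_u): upper limit = 2.4·1.125·0.75·65 = 131.6 kips.
  Edge l_c = 2.375 − 1.25/2 = 1.75 → r_n = 102.4 kips; interior l_c = 4.375 − 1.25 = 3.125 → r_n = 131.6 kips.
  R_n,bearing = 2·102.4 + 2·131.6 = 468 kips → 0.75 × 468 = 351 kips.
Bolt shear governs: 203 kips.

203 kips (bolt shear governs)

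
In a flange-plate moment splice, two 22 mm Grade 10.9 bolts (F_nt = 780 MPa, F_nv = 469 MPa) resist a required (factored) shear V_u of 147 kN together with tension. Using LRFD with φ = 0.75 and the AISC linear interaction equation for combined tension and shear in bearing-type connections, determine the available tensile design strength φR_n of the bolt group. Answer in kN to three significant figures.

334 kN

A_b = π·22²/4 = 380.1 mm²; f_rv = 147 × 1000 / (2 × 380.1) = 193.4 MPa.
F'_nt = 1.3 F_nt − (F_nt / φF_nv) f_rv = 1.3·780 − (780/(0.75·469))·193.4 = 585.2 MPa, capped at F_nt → F'_nt = 585.2 MPa.
R_n = F'_nt · A_b · n = 585.2 × 380.1 × 2 / 1000 = 444.9 kN.
Design strength φR_n = 0.75 × 444.9 = 334 kN.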